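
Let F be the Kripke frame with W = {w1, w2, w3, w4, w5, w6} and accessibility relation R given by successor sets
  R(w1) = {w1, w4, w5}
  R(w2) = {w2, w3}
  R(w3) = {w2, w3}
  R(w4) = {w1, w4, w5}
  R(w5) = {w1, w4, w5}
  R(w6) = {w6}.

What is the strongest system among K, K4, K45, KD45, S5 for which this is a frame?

Transitive (axiom 4): yes — every two-step R-path is closed by a direct edge.
Euclidean (axiom 5): yes — any two successors of a common world are R-related.
Serial (axiom D): yes — every world has a successor (e.g. w1 R w1).
Reflexive (axiom T): yes — every world is R-related to itself.
So F validates K, K4, K45, KD45, S5. The strongest is S5.

S5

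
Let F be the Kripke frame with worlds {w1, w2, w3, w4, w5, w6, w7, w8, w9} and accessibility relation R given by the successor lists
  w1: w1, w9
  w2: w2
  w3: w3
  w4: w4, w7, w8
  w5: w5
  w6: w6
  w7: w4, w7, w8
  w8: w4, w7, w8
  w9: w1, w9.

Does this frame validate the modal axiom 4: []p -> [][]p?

Yes

The schema 4 characterises exactly the transitive frames.
Transitive: yes — every two-step R-path is closed by a direct edge.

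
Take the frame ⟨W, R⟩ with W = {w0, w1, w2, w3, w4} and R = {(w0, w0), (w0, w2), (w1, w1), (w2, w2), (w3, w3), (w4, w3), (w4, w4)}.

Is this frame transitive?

Transitive: yes — every two-step R-path is closed by a direct edge.

Yes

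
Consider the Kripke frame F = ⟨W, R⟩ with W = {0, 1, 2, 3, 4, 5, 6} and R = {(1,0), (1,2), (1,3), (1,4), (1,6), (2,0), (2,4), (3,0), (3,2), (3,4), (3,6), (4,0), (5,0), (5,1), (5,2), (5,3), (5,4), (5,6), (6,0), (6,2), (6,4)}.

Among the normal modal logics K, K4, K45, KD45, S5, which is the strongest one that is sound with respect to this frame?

K4

Transitive (axiom 4): yes — every two-step R-path is closed by a direct edge.
Euclidean (axiom 5): no — 1 R 0 and 1 R 2, but not 0 R 2.
Serial (axiom D): no — 0 has no R-successor.
Reflexive (axiom T): no — 0 is not related to itself.
So F validates K, K4; K45 would additionally require R to be Euclidean. The strongest is K4.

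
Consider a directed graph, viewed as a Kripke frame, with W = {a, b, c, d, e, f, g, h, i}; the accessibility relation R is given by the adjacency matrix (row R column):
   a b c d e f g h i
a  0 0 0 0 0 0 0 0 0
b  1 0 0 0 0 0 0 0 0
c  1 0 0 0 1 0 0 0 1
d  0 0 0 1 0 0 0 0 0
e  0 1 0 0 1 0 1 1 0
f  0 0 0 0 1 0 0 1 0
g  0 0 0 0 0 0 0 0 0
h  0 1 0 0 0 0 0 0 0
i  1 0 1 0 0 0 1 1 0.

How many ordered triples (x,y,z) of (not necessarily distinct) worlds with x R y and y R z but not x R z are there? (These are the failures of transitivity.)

14

Enumerating: (c,e,b), (c,e,g), (c,e,h), (c,i,c), (c,i,g), (c,i,h), (e,b,a), (f,e,b), (f,e,g), (f,h,b), (h,b,a), (i,c,e), (i,c,i), (i,h,b).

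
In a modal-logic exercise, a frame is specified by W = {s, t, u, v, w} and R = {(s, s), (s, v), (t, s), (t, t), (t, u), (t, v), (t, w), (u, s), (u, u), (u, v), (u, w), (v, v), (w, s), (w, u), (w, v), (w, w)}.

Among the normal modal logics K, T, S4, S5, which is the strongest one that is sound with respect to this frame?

S4

Reflexive (axiom T): yes — every world is R-related to itself.
Transitive (axiom 4): yes — every two-step R-path is closed by a direct edge.
Euclidean (axiom 5): no — t R s and t R u, but not s R u.
So F validates K, T, S4; S5 would additionally require R to be Euclidean. The strongest is S4.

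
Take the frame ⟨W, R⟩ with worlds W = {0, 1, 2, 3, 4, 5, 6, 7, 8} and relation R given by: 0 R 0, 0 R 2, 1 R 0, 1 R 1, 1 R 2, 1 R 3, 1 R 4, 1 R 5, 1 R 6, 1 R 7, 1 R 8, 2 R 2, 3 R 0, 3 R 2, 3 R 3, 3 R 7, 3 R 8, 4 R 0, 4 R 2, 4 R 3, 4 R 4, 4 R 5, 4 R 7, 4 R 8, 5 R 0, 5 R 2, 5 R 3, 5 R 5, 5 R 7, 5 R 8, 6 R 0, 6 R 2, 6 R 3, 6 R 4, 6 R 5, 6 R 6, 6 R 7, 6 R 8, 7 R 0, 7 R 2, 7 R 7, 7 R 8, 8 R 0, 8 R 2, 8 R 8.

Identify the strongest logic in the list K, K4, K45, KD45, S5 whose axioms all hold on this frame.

Transitive (axiom 4): yes — every two-step R-path is closed by a direct edge.
Euclidean (axiom 5): no — 1 R 0 and 1 R 3, but not 0 R 3.
Serial (axiom D): yes — every world has a successor (e.g. 0 R 0).
Reflexive (axiom T): yes — every world is R-related to itself.
So F validates K, K4; K45 would additionally require R to be Euclidean. The strongest is K4.

K4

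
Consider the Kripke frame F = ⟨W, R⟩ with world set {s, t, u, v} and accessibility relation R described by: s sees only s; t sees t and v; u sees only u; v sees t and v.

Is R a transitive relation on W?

Transitive: yes — every two-step R-path is closed by a direct edge.

Yes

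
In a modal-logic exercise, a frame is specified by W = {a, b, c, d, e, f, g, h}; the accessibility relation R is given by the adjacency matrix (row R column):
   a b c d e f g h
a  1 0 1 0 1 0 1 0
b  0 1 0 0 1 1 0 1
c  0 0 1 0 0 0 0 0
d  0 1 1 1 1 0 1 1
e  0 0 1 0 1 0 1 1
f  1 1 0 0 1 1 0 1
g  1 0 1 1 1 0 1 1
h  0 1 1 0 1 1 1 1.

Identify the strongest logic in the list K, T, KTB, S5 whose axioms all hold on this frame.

Reflexive (axiom T): yes — every world is R-related to itself.
Symmetric (axiom B): no — a R c but not c R a.
Euclidean (axiom 5): no — a R c and a R e, but not c R e.
So F validates K, T; KTB would additionally require R to be symmetric. The strongest is T.

T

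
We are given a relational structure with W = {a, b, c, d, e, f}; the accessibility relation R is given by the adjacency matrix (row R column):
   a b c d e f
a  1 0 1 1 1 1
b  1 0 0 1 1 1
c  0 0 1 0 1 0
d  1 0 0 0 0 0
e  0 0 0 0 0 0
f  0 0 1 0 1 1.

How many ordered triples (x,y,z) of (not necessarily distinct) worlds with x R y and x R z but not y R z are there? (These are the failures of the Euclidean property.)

29

Enumerating: (a,c,a), (a,c,d), (a,c,f), (a,d,c), (a,d,d), (a,d,e), (a,d,f), (a,e,a), (a,e,c), (a,e,d), (a,e,e), (a,e,f), … and 17 more.
Total: 29.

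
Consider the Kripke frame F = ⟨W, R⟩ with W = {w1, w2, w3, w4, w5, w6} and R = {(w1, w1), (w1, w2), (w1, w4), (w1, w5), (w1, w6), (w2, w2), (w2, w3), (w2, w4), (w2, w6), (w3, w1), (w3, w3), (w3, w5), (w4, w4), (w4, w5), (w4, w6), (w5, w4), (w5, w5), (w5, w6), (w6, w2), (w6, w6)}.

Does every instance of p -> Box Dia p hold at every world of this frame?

The schema B characterises exactly the symmetric frames.
Symmetric: no — w1 R w2 but not w2 R w1.

No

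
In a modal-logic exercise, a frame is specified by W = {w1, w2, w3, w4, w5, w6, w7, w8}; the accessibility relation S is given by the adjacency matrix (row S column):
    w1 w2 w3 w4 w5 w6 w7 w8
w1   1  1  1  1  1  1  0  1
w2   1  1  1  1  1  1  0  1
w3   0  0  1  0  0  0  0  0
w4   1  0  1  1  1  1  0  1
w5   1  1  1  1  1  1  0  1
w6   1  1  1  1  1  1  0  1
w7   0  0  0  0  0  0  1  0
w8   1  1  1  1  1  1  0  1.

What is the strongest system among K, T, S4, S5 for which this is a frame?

Reflexive (axiom T): yes — every world is S-related to itself.
Transitive (axiom 4): no — w4 S w1 and w1 S w2, but not w4 S w2.
Euclidean (axiom 5): no — w1 S w3 and w1 S w2, but not w3 S w2.
So F validates K, T; S4 would additionally require S to be transitive. The strongest is T.

T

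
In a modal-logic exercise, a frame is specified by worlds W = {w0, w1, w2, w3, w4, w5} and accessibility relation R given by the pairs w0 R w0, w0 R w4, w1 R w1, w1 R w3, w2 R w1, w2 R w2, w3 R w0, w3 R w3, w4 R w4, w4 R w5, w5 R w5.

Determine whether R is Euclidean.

No

Euclidean: no — w0 R w4 and w0 R w0, but not w4 R w0.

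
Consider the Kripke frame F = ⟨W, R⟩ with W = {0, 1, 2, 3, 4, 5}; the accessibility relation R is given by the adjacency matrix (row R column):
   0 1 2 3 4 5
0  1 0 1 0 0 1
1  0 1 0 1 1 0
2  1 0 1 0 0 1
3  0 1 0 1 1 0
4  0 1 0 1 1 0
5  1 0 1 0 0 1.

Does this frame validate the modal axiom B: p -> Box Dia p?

Yes

Axiom B corresponds to the accessibility relation being symmetric.
Symmetric: yes — every pair in R has its reverse in R.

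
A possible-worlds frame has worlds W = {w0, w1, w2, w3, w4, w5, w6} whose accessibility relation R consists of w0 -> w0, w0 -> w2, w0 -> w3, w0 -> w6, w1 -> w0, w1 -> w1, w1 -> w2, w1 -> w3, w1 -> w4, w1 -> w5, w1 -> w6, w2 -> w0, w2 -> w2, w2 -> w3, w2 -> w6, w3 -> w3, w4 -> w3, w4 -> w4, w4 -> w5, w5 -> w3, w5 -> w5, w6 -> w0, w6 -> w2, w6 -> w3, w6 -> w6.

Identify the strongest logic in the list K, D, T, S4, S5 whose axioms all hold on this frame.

Serial (axiom D): yes — every world has a successor (e.g. w0 R w0).
Reflexive (axiom T): yes — every world is R-related to itself.
Transitive (axiom 4): yes — every two-step R-path is closed by a direct edge.
Euclidean (axiom 5): no — w0 R w3 and w0 R w2, but not w3 R w2.
So F validates K, D, T, S4; S5 would additionally require R to be Euclidean. The strongest is S4.

S4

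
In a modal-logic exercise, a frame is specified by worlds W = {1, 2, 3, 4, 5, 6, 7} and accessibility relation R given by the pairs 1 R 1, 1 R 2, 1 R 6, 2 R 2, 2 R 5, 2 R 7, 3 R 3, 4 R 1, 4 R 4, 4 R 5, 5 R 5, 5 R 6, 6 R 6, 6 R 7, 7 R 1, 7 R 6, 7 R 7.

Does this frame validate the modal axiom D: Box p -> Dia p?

The schema D characterises exactly the serial frames.
Serial: yes — every world has a successor (e.g. 1 R 1).

Yes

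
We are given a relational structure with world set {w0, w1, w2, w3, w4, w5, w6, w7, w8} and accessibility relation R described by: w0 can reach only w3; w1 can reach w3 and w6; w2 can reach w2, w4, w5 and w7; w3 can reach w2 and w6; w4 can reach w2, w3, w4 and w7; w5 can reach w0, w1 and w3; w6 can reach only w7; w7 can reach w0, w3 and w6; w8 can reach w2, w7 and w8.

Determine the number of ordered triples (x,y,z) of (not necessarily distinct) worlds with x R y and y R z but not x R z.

Enumerating: (w0,w3,w2), (w0,w3,w6), (w1,w3,w2), (w1,w6,w7), (w2,w4,w3), (w2,w5,w0), (w2,w5,w1), (w2,w5,w3), (w2,w7,w0), (w2,w7,w3), (w2,w7,w6), (w3,w2,w4), … and 20 more.
Total: 32.

32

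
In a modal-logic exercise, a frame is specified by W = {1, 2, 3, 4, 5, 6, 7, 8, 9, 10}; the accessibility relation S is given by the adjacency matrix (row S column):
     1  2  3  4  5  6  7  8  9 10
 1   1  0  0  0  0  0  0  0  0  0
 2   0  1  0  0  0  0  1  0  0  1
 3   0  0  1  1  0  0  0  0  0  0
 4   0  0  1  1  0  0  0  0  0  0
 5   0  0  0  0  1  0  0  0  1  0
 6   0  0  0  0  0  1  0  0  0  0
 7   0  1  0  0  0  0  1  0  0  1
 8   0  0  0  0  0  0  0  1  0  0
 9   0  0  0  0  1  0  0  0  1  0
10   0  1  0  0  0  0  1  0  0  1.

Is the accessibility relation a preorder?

Reflexive: yes — every world is S-related to itself.
Transitive: yes — every two-step S-path is closed by a direct edge.
So S is a preorder.

Yes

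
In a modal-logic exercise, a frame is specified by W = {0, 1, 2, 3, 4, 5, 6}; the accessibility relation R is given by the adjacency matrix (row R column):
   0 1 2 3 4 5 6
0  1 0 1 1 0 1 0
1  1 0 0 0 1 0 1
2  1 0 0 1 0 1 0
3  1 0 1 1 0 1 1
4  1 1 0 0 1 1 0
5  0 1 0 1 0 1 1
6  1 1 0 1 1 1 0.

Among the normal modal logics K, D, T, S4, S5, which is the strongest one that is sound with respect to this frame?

D

Serial (axiom D): yes — every world has a successor (e.g. 0 R 0).
Reflexive (axiom T): no — 1 is not related to itself.
Transitive (axiom 4): no — 0 R 3 and 3 R 6, but not 0 R 6.
Euclidean (axiom 5): no — 0 R 5 and 0 R 2, but not 5 R 2.
So F validates K, D; T would additionally require R to be reflexive. The strongest is D.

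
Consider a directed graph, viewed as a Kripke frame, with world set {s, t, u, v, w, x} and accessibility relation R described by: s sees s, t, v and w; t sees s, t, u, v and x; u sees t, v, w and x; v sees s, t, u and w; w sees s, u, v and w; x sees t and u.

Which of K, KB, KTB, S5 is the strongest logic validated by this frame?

Symmetric (axiom B): yes — every pair in R has its reverse in R.
Reflexive (axiom T): no — u is not related to itself.
Euclidean (axiom 5): no — s R t and s R w, but not t R w.
So F validates K, KB; KTB would additionally require R to be reflexive. The strongest is KB.

KB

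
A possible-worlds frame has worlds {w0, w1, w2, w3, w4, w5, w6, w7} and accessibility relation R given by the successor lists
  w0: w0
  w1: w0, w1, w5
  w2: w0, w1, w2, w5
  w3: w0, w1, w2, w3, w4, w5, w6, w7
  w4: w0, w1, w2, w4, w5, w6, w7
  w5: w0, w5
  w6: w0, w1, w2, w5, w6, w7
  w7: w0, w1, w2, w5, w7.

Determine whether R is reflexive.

Yes

Reflexive: yes — every world is R-related to itself.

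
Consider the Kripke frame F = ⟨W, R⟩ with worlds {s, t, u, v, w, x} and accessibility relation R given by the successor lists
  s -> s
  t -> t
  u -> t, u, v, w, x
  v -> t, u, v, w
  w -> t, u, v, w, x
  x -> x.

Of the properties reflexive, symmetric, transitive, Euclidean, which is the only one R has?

Reflexive: yes — every world is R-related to itself.
Symmetric: no — u R t but not t R u.
Transitive: no — v R u and u R x, but not v R x.
Euclidean: no — u R t and u R v, but not t R v.
Only reflexive holds.

reflexive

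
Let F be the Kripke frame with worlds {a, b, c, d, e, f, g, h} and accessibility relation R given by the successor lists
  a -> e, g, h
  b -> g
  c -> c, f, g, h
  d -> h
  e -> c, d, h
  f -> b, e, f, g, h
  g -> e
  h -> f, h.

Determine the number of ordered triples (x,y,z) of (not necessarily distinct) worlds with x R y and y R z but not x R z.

19

Enumerating: (a,e,c), (a,e,d), (a,h,f), (b,g,e), (c,f,b), (c,f,e), (c,g,e), (d,h,f), (e,c,f), (e,c,g), (e,h,f), (f,e,c), … and 7 more.
Total: 19.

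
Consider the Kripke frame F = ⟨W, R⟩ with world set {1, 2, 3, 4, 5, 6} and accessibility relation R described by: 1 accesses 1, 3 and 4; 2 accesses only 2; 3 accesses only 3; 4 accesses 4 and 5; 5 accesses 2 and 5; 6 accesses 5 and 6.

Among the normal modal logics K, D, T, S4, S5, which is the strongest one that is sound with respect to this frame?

Serial (axiom D): yes — every world has a successor (e.g. 1 R 1).
Reflexive (axiom T): yes — every world is R-related to itself.
Transitive (axiom 4): no — 1 R 4 and 4 R 5, but not 1 R 5.
Euclidean (axiom 5): no — 1 R 3 and 1 R 4, but not 3 R 4.
So F validates K, D, T; S4 would additionally require R to be transitive. The strongest is T.

T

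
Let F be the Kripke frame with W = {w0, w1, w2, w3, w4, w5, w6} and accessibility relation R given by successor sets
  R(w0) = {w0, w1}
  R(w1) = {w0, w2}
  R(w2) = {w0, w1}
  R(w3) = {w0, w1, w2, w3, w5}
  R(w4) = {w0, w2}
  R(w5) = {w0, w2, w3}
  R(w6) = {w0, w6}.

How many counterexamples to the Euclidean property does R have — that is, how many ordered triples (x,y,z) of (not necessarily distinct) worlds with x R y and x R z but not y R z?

Enumerating: (w0,w1,w1), (w1,w0,w2), (w1,w2,w2), (w2,w1,w1), (w3,w0,w2), (w3,w0,w3), (w3,w0,w5), (w3,w1,w1), (w3,w1,w3), (w3,w1,w5), (w3,w2,w2), (w3,w2,w3), … and 10 more.
Total: 22.

22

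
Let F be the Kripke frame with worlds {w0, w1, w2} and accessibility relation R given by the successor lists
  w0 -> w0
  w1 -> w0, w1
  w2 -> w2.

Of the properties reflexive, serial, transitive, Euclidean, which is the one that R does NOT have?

Reflexive: yes — every world is R-related to itself.
Serial: yes — every world has a successor (e.g. w0 R w0).
Transitive: yes — every two-step R-path is closed by a direct edge.
Euclidean: no — w1 R w0 and w1 R w1, but not w0 R w1.
Only Euclidean fails.

Euclidean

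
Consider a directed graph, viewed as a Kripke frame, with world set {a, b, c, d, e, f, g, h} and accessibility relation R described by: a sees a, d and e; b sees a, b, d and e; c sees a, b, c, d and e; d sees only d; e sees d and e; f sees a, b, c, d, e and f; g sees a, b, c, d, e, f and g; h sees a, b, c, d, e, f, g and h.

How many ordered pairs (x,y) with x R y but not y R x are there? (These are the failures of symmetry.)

Enumerating: (a,d), (a,e), (b,a), (b,d), (b,e), (c,a), (c,b), (c,d), (c,e), (e,d), (f,a), (f,b), … and 16 more.
Total: 28.

28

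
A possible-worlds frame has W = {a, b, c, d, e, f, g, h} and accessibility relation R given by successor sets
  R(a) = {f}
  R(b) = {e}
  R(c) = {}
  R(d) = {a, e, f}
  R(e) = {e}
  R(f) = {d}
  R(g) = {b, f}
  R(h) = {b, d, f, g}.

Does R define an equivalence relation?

Reflexive: no — a is not related to itself.
Symmetric: no — a R f but not f R a.
Transitive: no — a R f and f R d, but not a R d.
So R is not an equivalence relation.

No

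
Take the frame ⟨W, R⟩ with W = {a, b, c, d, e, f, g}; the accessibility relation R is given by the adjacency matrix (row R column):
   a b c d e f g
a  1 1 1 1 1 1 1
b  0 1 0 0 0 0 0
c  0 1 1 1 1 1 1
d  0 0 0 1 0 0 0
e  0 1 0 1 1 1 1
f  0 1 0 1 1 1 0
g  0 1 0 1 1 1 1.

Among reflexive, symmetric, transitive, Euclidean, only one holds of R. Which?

Reflexive: yes — every world is R-related to itself.
Symmetric: no — a R b but not b R a.
Transitive: no — f R e and e R g, but not f R g.
Euclidean: no — a R b and a R c, but not b R c.
Only reflexive holds.

reflexive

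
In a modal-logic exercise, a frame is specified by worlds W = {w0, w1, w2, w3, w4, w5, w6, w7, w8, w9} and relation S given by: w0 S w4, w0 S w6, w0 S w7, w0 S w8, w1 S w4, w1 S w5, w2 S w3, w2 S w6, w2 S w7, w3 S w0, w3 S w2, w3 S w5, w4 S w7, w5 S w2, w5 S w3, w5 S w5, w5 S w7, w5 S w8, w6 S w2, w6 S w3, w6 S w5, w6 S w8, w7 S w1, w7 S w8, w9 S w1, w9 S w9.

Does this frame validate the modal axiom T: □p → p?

No

Axiom T corresponds to the accessibility relation being reflexive.
Reflexive: no — w0 is not related to itself.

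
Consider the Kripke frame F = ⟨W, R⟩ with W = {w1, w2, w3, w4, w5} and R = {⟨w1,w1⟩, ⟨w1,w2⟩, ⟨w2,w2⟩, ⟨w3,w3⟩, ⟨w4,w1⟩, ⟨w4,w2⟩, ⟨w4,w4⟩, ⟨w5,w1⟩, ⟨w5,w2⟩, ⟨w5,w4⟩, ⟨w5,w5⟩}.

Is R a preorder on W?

Yes

Reflexive: yes — every world is R-related to itself.
Transitive: yes — every two-step R-path is closed by a direct edge.
So R is a preorder.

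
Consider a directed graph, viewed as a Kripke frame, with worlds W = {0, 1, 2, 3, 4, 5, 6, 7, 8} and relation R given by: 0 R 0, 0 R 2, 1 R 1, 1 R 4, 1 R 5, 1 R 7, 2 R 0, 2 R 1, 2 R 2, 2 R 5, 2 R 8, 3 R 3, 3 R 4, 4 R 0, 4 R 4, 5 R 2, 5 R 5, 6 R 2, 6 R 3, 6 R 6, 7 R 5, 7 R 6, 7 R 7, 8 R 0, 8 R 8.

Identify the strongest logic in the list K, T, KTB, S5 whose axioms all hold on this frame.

T

Reflexive (axiom T): yes — every world is R-related to itself.
Symmetric (axiom B): no — 1 R 4 but not 4 R 1.
Euclidean (axiom 5): no — 1 R 4 and 1 R 5, but not 4 R 5.
So F validates K, T; KTB would additionally require R to be symmetric. The strongest is T.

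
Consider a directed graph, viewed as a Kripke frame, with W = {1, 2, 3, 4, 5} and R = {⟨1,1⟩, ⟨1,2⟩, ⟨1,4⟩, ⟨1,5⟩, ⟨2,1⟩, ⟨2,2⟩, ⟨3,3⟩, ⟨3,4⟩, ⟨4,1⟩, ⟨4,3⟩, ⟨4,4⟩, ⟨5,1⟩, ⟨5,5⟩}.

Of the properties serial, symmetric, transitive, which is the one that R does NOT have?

Serial: yes — every world has a successor (e.g. 1 R 1).
Symmetric: yes — every pair in R has its reverse in R.
Transitive: no — 1 R 4 and 4 R 3, but not 1 R 3.
Only transitive fails.

transitive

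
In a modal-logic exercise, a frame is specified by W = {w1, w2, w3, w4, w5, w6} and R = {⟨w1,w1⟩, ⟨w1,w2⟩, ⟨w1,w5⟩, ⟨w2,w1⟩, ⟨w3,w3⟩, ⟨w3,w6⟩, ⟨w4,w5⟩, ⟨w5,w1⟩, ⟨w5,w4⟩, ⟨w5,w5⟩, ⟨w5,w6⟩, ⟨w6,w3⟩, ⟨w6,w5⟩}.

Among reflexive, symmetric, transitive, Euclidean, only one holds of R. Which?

Reflexive: no — w2 is not related to itself.
Symmetric: yes — every pair in R has its reverse in R.
Transitive: no — w1 R w5 and w5 R w4, but not w1 R w4.
Euclidean: no — w1 R w2 and w1 R w5, but not w2 R w5.
Only symmetric holds.

symmetric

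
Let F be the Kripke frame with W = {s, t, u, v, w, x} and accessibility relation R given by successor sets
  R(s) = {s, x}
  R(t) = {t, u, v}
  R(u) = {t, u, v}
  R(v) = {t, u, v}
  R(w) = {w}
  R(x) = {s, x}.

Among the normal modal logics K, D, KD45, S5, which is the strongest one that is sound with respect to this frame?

Serial (axiom D): yes — every world has a successor (e.g. s R s).
Euclidean (axiom 5): yes — any two successors of a common world are R-related.
Transitive (axiom 4): yes — every two-step R-path is closed by a direct edge.
Reflexive (axiom T): yes — every world is R-related to itself.
So F validates K, D, KD45, S5. The strongest is S5.

S5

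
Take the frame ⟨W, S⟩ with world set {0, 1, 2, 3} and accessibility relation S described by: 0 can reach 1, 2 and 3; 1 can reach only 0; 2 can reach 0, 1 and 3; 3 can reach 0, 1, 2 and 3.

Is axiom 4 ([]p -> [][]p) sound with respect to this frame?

No

By correspondence theory, 4 is valid on a frame iff S is transitive.
Transitive: no — 1 S 0 and 0 S 2, but not 1 S 2.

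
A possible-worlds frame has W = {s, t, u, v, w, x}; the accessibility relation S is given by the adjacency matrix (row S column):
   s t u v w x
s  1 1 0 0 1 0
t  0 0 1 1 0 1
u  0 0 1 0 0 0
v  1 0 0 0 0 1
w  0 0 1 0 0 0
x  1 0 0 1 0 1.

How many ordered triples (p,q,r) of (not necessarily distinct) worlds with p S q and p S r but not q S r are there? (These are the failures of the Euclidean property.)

15

Enumerating: (s,t,s), (s,t,t), (s,t,w), (s,w,s), (s,w,t), (s,w,w), (t,u,v), (t,u,x), (t,v,u), (t,v,v), (t,x,u), (v,s,x), (x,s,v), (x,s,x), (x,v,v).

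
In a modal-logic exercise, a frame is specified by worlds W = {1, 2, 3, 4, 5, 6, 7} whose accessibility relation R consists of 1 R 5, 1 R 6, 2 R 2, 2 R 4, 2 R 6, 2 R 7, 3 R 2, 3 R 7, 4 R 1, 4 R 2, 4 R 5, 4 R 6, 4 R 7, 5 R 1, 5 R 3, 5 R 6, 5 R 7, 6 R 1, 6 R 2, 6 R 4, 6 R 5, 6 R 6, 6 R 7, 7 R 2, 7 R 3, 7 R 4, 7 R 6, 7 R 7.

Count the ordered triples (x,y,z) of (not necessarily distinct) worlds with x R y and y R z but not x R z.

Enumerating: (1,5,1), (1,5,3), (1,5,7), (1,6,1), (1,6,2), (1,6,4), (1,6,7), (2,4,1), (2,4,5), (2,6,1), (2,6,5), (2,7,3), … and 23 more.
Total: 35.

35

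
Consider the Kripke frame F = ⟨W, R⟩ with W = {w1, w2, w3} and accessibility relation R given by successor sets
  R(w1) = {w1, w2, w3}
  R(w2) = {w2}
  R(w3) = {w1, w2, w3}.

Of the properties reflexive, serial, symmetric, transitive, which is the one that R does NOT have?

Reflexive: yes — every world is R-related to itself.
Serial: yes — every world has a successor (e.g. w1 R w1).
Symmetric: no — w1 R w2 but not w2 R w1.
Transitive: yes — every two-step R-path is closed by a direct edge.
Only symmetric fails.

symmetric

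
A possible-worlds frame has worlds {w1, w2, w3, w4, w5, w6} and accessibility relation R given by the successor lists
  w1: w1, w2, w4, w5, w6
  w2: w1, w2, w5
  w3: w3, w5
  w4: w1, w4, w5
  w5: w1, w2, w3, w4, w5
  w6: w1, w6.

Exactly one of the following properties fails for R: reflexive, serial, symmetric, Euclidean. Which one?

Euclidean

Reflexive: yes — every world is R-related to itself.
Serial: yes — every world has a successor (e.g. w1 R w1).
Symmetric: yes — every pair in R has its reverse in R.
Euclidean: no — w1 R w2 and w1 R w4, but not w2 R w4.
Only Euclidean fails.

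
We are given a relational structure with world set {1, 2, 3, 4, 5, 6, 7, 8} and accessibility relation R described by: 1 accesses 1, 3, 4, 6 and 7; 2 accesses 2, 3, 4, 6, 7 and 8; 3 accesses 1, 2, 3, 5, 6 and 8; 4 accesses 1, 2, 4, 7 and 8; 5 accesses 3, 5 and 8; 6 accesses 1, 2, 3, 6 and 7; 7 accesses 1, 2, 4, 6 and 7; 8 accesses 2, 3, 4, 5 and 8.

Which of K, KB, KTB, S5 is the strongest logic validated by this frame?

Symmetric (axiom B): yes — every pair in R has its reverse in R.
Reflexive (axiom T): yes — every world is R-related to itself.
Euclidean (axiom 5): no — 1 R 3 and 1 R 4, but not 3 R 4.
So F validates K, KB, KTB; S5 would additionally require R to be Euclidean. The strongest is KTB.

KTB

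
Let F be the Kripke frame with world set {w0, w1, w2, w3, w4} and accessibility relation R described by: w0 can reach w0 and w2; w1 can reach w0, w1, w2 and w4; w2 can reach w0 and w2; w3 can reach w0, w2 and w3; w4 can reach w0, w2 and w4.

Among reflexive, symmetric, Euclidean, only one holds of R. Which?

reflexive

Reflexive: yes — every world is R-related to itself.
Symmetric: no — w1 R w0 but not w0 R w1.
Euclidean: no — w1 R w0 and w1 R w4, but not w0 R w4.
Only reflexive holds.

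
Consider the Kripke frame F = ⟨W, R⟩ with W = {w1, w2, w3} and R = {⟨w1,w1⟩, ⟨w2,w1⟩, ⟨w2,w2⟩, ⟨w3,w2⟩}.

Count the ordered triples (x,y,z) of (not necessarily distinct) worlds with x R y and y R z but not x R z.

Enumerating: (w3,w2,w1).

1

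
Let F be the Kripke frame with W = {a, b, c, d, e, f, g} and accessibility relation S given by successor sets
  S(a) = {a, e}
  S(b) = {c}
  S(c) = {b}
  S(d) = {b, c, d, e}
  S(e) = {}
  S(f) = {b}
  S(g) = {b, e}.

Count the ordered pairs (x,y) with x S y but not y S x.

Enumerating: (a,e), (d,b), (d,c), (d,e), (f,b), (g,b), (g,e).

7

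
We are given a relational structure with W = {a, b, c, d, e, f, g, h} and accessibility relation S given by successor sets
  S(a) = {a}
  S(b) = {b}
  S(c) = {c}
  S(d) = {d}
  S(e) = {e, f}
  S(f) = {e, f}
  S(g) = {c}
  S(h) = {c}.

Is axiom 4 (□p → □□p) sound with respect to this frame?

Yes

The schema 4 characterises exactly the transitive frames.
Transitive: yes — every two-step S-path is closed by a direct edge.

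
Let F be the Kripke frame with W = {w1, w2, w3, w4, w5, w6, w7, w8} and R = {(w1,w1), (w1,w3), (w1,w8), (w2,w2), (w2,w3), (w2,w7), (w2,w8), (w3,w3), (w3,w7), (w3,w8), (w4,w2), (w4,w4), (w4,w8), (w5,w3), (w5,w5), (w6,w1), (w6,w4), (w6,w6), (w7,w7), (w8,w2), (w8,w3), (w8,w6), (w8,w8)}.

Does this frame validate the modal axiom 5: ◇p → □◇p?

No

Axiom 5 corresponds to the accessibility relation being Euclidean.
Euclidean: no — w2 R w7 and w2 R w3, but not w7 R w3.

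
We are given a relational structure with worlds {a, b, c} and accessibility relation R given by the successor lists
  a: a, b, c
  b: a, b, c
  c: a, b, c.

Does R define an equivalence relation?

Reflexive: yes — every world is R-related to itself.
Symmetric: yes — every pair in R has its reverse in R.
Transitive: yes — every two-step R-path is closed by a direct edge.
So R is an equivalence relation.

Yes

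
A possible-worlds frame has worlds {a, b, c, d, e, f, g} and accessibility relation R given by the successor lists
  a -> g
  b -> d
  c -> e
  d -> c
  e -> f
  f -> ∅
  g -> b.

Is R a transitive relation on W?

Transitive: no — a R g and g R b, but not a R b.

No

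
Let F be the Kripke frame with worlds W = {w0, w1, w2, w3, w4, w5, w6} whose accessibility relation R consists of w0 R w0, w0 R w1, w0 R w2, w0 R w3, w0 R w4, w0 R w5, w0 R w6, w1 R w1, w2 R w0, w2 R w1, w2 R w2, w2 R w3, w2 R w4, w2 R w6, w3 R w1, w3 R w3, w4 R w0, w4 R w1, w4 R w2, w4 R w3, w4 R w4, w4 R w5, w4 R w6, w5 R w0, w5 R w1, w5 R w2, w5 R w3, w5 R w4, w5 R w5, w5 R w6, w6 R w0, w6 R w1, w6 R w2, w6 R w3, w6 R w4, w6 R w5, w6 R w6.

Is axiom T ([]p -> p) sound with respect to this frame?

By correspondence theory, T is valid on a frame iff R is reflexive.
Reflexive: yes — every world is R-related to itself.

Yes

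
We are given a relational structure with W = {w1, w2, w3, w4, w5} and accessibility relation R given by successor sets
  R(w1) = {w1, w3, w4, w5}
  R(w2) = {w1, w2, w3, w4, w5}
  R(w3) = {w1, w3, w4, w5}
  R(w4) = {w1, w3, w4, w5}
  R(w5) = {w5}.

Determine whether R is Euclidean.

Euclidean: no — w1 R w5 and w1 R w3, but not w5 R w3.

No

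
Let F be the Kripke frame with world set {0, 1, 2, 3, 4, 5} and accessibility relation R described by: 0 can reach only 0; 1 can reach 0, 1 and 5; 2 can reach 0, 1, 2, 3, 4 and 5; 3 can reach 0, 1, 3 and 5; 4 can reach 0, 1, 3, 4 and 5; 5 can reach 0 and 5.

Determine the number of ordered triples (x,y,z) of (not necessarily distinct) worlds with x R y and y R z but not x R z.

R is transitive; there are no such tuples.

0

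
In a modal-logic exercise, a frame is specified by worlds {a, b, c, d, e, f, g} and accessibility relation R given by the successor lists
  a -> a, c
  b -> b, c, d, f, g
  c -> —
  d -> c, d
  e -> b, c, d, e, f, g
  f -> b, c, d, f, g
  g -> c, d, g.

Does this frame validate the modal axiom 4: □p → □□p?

Yes

By correspondence theory, 4 is valid on a frame iff R is transitive.
Transitive: yes — every two-step R-path is closed by a direct edge.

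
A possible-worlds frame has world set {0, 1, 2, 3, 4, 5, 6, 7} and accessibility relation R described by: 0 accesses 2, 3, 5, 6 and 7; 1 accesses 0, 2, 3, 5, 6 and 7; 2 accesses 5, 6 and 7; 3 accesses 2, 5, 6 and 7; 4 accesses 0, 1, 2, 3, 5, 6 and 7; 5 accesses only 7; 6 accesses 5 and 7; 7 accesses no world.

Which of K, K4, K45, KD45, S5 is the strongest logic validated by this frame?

K4

Transitive (axiom 4): yes — every two-step R-path is closed by a direct edge.
Euclidean (axiom 5): no — 0 R 2 and 0 R 3, but not 2 R 3.
Serial (axiom D): no — 7 has no R-successor.
Reflexive (axiom T): no — 0 is not related to itself.
So F validates K, K4; K45 would additionally require R to be Euclidean. The strongest is K4.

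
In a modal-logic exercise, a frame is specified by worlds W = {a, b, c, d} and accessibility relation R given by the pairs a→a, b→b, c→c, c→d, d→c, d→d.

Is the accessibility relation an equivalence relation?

Reflexive: yes — every world is R-related to itself.
Symmetric: yes — every pair in R has its reverse in R.
Transitive: yes — every two-step R-path is closed by a direct edge.
So R is an equivalence relation.

Yes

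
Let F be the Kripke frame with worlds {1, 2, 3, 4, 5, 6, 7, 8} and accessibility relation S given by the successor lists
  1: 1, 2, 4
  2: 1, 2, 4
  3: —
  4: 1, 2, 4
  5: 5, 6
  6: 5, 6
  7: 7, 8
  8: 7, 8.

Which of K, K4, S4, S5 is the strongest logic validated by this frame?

Transitive (axiom 4): yes — every two-step S-path is closed by a direct edge.
Reflexive (axiom T): no — 3 is not related to itself.
Euclidean (axiom 5): yes — any two successors of a common world are S-related.
So F validates K, K4; S4 would additionally require S to be reflexive. The strongest is K4.

K4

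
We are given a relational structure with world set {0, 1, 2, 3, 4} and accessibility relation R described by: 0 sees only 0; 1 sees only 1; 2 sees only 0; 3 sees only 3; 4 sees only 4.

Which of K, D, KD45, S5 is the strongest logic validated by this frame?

Serial (axiom D): yes — every world has a successor (e.g. 0 R 0).
Euclidean (axiom 5): yes — any two successors of a common world are R-related.
Transitive (axiom 4): yes — every two-step R-path is closed by a direct edge.
Reflexive (axiom T): no — 2 is not related to itself.
So F validates K, D, KD45; S5 would additionally require R to be reflexive. The strongest is KD45.

KD45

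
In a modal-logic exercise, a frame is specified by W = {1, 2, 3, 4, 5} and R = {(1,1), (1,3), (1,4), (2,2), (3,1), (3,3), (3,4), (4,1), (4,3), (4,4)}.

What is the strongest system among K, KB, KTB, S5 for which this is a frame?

KB

Symmetric (axiom B): yes — every pair in R has its reverse in R.
Reflexive (axiom T): no — 5 is not related to itself.
Euclidean (axiom 5): yes — any two successors of a common world are R-related.
So F validates K, KB; KTB would additionally require R to be reflexive. The strongest is KB.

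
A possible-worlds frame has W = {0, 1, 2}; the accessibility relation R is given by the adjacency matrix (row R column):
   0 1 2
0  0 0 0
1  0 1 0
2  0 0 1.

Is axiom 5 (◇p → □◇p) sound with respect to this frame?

Yes

By correspondence theory, 5 is valid on a frame iff R is Euclidean.
Euclidean: yes — any two successors of a common world are R-related.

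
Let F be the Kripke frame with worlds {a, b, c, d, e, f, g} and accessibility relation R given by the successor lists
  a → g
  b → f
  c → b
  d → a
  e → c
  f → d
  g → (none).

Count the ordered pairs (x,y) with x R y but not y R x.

6

Enumerating: (a,g), (b,f), (c,b), (d,a), (e,c), (f,d).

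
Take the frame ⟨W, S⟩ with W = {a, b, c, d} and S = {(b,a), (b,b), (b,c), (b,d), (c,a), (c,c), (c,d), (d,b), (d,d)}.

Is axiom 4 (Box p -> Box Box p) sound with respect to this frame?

Axiom 4 corresponds to the accessibility relation being transitive.
Transitive: no — c S d and d S b, but not c S b.

No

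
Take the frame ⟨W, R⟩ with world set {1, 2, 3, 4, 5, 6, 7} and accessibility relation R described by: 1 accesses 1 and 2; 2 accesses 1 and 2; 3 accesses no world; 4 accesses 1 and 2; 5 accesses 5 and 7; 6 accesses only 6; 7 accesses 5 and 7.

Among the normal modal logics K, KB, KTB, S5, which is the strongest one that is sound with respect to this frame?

K

Symmetric (axiom B): no — 4 R 1 but not 1 R 4.
Reflexive (axiom T): no — 3 is not related to itself.
Euclidean (axiom 5): yes — any two successors of a common world are R-related.
So F validates K; KB would additionally require R to be symmetric. The strongest is K.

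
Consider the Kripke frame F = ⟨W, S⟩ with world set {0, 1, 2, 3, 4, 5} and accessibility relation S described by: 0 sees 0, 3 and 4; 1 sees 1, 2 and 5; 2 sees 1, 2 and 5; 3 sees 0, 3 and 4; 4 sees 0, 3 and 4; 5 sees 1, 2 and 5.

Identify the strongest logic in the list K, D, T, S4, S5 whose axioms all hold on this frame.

S5

Serial (axiom D): yes — every world has a successor (e.g. 0 S 0).
Reflexive (axiom T): yes — every world is S-related to itself.
Transitive (axiom 4): yes — every two-step S-path is closed by a direct edge.
Euclidean (axiom 5): yes — any two successors of a common world are S-related.
So F validates K, D, T, S4, S5. The strongest is S5.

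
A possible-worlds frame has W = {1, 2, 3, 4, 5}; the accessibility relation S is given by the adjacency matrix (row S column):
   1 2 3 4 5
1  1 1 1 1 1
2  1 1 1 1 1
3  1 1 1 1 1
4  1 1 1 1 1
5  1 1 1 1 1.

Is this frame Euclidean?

Yes

Euclidean: yes — any two successors of a common world are S-related.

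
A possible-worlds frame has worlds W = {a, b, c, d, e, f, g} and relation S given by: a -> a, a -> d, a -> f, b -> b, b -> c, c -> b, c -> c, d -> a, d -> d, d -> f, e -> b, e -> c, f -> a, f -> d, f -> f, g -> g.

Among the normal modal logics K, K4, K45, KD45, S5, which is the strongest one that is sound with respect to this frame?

Transitive (axiom 4): yes — every two-step S-path is closed by a direct edge.
Euclidean (axiom 5): yes — any two successors of a common world are S-related.
Serial (axiom D): yes — every world has a successor (e.g. a S a).
Reflexive (axiom T): no — e is not related to itself.
So F validates K, K4, K45, KD45; S5 would additionally require S to be reflexive. The strongest is KD45.

KD45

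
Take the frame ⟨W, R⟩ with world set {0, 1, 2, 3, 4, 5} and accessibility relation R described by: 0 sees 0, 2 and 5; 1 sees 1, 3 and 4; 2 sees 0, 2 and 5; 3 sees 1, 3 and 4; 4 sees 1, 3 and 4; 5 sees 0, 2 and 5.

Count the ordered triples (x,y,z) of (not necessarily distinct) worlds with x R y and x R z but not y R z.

0

R is Euclidean; there are no such tuples.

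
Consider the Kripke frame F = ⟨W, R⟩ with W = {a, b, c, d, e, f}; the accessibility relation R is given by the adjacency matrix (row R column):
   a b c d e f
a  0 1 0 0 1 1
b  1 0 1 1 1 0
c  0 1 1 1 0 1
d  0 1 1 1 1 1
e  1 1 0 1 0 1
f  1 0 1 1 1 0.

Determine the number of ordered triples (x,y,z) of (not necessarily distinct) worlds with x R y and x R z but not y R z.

Enumerating: (a,b,b), (a,b,f), (a,e,e), (a,f,b), (a,f,f), (b,a,a), (b,a,c), (b,a,d), (b,c,a), (b,c,e), (b,d,a), (b,e,c), … and 27 more.
Total: 39.

39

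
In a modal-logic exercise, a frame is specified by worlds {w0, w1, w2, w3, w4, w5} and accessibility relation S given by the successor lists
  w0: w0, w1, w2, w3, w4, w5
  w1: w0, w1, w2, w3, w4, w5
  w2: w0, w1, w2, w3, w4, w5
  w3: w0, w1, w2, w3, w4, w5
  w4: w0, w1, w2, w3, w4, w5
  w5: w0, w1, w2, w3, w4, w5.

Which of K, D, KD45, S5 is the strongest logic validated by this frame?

Serial (axiom D): yes — every world has a successor (e.g. w0 S w0).
Euclidean (axiom 5): yes — any two successors of a common world are S-related.
Transitive (axiom 4): yes — every two-step S-path is closed by a direct edge.
Reflexive (axiom T): yes — every world is S-related to itself.
So F validates K, D, KD45, S5. The strongest is S5.

S5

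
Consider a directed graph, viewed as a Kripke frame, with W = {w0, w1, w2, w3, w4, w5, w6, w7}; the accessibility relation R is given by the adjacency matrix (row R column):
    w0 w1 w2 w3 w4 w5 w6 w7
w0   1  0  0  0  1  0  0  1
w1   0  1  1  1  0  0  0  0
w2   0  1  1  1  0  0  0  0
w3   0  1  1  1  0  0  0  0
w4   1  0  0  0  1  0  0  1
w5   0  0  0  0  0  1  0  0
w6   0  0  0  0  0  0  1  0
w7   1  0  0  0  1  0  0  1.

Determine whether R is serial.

Serial: yes — every world has a successor (e.g. w0 R w0).

Yes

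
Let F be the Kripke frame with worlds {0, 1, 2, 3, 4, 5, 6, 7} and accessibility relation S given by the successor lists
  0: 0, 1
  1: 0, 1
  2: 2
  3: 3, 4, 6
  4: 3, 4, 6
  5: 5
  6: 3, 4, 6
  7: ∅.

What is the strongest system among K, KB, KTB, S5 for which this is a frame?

KB

Symmetric (axiom B): yes — every pair in S has its reverse in S.
Reflexive (axiom T): no — 7 is not related to itself.
Euclidean (axiom 5): yes — any two successors of a common world are S-related.
So F validates K, KB; KTB would additionally require S to be reflexive. The strongest is KB.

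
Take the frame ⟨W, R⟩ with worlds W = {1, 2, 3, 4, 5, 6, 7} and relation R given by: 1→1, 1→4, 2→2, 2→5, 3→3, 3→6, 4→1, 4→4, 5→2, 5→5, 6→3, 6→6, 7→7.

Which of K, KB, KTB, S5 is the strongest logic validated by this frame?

Symmetric (axiom B): yes — every pair in R has its reverse in R.
Reflexive (axiom T): yes — every world is R-related to itself.
Euclidean (axiom 5): yes — any two successors of a common world are R-related.
So F validates K, KB, KTB, S5. The strongest is S5.

S5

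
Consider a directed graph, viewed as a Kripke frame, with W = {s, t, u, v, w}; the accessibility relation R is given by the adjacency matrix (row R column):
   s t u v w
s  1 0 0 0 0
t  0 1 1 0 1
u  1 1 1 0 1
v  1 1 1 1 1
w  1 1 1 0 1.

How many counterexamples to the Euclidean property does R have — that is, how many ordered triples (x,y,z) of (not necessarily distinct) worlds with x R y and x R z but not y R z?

16

Enumerating: (u,s,t), (u,s,u), (u,s,w), (u,t,s), (v,s,t), (v,s,u), (v,s,v), (v,s,w), (v,t,s), (v,t,v), (v,u,v), (v,w,v), (w,s,t), (w,s,u), (w,s,w), (w,t,s).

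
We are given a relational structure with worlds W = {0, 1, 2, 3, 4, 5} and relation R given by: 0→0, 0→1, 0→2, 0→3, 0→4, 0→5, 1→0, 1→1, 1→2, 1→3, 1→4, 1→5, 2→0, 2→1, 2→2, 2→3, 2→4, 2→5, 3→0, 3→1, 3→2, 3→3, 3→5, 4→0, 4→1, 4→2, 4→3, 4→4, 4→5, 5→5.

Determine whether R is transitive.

Transitive: no — 3 R 0 and 0 R 4, but not 3 R 4.

No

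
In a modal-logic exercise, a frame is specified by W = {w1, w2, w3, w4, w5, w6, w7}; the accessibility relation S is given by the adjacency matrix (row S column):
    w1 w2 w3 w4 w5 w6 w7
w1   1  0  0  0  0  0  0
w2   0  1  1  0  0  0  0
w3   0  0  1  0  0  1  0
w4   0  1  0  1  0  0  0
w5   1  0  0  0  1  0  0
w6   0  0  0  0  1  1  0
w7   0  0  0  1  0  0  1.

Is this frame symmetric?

Symmetric: no — w2 S w3 but not w3 S w2.

No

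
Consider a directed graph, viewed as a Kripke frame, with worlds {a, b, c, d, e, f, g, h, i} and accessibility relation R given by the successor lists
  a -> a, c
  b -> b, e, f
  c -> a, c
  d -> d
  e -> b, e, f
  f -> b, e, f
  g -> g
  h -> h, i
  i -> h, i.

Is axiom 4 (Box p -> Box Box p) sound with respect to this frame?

The schema 4 characterises exactly the transitive frames.
Transitive: yes — every two-step R-path is closed by a direct edge.

Yes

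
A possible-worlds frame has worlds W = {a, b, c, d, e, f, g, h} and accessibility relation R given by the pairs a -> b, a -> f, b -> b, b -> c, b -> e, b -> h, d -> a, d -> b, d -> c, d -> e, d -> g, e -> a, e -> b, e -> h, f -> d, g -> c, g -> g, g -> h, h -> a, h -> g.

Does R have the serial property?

Serial: no — c has no R-successor.

No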